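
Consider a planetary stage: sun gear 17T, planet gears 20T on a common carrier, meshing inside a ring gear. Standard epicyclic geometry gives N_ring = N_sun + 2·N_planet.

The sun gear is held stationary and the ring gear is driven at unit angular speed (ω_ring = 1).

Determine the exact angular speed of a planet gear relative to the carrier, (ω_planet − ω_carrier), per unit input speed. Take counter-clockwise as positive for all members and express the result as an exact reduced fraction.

N_ring = 17 + 2·20 = 57
17(ω_s−ω_c) = −57(ω_r−ω_c),  ω_s=0, ω_r=1
17(0−ω_c) = −57(1−ω_c)  ⇒  74ω_c = 57  ⇒  ω_c = 57/74
sun–planet: 17·(0−57/74) = −20·(ω_p−ω_c)  ⇒  ω_p−ω_c = −(17/20)·(-57/74) = 969/1480

969/1480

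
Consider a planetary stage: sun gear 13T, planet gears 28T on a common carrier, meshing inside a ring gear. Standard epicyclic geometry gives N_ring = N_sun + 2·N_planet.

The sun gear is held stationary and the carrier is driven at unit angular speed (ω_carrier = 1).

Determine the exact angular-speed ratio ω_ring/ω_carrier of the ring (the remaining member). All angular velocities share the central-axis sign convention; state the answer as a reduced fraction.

N_ring = 13 + 2·28 = 69
13(ω_s−ω_c) = −69(ω_r−ω_c),  ω_s=0, ω_c=1
ω_r = 1 − (13/69)(0−1) = 82/69
ω_r/ω_c = 82/69

82/69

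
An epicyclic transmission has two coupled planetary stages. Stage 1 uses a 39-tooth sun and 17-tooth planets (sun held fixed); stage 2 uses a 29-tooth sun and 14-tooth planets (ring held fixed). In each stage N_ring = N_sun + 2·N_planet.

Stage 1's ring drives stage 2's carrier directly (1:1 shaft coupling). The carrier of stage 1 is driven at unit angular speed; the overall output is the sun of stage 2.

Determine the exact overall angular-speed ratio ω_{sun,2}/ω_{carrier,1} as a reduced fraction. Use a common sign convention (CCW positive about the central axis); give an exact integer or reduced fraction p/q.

9632/2117

Stage 1: N_ring = 39 + 2·17 = 73
Stage 1: 39(ω_s−ω_c) = −73(ω_r−ω_c),  ω_s=0, ω_c=1
Stage 1: ω_r = 1 − (39/73)(0−1) = 112/73
  ⇒ ω_r¹/ω_c¹ = 112/73
Stage 2: N_ring = 29 + 2·14 = 57
Stage 2: 29(ω_s−ω_c) = −57(ω_r−ω_c),  ω_r=0, ω_c=1
Stage 2: ω_s = 1 − (57/29)(0−1) = 86/29
  ⇒ ω_s²/ω_c² = 86/29
Coupling ω_c² = ω_r¹ ⇒ overall = 112/73 × 86/29 = 9632/2117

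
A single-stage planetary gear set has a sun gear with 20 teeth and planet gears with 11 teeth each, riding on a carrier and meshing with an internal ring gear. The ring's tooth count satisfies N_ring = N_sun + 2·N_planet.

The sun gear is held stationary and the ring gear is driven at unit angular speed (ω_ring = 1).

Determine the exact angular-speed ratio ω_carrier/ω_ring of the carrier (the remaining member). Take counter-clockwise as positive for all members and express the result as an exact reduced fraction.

N_ring = 20 + 2·11 = 42
20(ω_s−ω_c) = −42(ω_r−ω_c),  ω_s=0, ω_r=1
20(0−ω_c) = −42(1−ω_c)  ⇒  62ω_c = 42  ⇒  ω_c = 21/31
ω_c/ω_r = 21/31

21/31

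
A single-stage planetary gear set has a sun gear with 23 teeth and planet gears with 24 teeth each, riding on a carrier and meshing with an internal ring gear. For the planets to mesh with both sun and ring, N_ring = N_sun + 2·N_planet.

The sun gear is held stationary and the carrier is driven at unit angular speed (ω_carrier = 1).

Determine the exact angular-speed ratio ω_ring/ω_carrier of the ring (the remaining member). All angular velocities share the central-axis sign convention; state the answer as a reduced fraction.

94/71

N_ring = 23 + 2·24 = 71
23(ω_s−ω_c) = −71(ω_r−ω_c),  ω_s=0, ω_c=1
ω_r = 1 − (23/71)(0−1) = 94/71
ω_r/ω_c = 94/71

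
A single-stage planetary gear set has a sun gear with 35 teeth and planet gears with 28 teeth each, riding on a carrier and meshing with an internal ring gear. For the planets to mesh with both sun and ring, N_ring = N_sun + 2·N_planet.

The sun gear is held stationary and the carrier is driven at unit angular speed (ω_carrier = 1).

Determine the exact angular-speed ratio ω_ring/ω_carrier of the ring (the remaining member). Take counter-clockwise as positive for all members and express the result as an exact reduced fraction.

N_ring = 35 + 2·28 = 91
35(ω_s−ω_c) = −91(ω_r−ω_c),  ω_s=0, ω_c=1
ω_r = 1 − (35/91)(0−1) = 18/13
ω_r/ω_c = 18/13

18/13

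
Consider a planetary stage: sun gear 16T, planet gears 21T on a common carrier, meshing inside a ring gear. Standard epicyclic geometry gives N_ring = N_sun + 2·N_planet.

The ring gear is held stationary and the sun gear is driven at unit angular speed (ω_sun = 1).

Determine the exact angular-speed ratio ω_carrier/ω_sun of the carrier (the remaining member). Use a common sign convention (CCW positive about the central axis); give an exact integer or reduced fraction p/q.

8/37

N_ring = 16 + 2·21 = 58
16(ω_s−ω_c) = −58(ω_r−ω_c),  ω_r=0, ω_s=1
16(1−ω_c) = −58(0−ω_c)  ⇒  74ω_c = 16  ⇒  ω_c = 8/37
ω_c/ω_s = 8/37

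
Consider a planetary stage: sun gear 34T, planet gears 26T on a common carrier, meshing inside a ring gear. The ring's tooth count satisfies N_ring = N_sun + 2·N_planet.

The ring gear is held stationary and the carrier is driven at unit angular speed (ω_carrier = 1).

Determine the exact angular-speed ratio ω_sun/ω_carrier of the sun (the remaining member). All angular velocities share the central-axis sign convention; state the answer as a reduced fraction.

60/17

N_ring = 34 + 2·26 = 86
34(ω_s−ω_c) = −86(ω_r−ω_c),  ω_r=0, ω_c=1
ω_s = 1 − (86/34)(0−1) = 60/17
ω_s/ω_c = 60/17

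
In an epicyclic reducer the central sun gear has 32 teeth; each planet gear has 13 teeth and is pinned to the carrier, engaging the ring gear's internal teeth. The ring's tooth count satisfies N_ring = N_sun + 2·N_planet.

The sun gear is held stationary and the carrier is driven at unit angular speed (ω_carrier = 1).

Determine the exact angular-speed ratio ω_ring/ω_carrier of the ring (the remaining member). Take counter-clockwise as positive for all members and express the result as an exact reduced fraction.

45/29

N_ring = 32 + 2·13 = 58
32(ω_s−ω_c) = −58(ω_r−ω_c),  ω_s=0, ω_c=1
ω_r = 1 − (32/58)(0−1) = 45/29
ω_r/ω_c = 45/29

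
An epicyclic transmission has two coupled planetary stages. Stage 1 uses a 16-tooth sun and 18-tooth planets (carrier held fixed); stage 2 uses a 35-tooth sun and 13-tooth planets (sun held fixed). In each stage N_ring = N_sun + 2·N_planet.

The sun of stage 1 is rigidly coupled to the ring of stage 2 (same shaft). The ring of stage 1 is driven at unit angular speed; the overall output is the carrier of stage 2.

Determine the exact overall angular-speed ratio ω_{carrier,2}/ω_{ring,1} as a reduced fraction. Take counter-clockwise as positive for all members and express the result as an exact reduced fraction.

Stage 1: N_ring = 16 + 2·18 = 52
Stage 1: 16(ω_s−ω_c) = −52(ω_r−ω_c),  ω_c=0, ω_r=1
Stage 1: ω_s = 0 − (52/16)(1−0) = -13/4
  ⇒ ω_s¹/ω_r¹ = -13/4
Stage 2: N_ring = 35 + 2·13 = 61
Stage 2: 35(ω_s−ω_c) = −61(ω_r−ω_c),  ω_s=0, ω_r=1
Stage 2: 35(0−ω_c) = −61(1−ω_c)  ⇒  96ω_c = 61  ⇒  ω_c = 61/96
  ⇒ ω_c²/ω_r² = 61/96
Coupling ω_r² = ω_s¹ ⇒ overall = -13/4 × 61/96 = -793/384

-793/384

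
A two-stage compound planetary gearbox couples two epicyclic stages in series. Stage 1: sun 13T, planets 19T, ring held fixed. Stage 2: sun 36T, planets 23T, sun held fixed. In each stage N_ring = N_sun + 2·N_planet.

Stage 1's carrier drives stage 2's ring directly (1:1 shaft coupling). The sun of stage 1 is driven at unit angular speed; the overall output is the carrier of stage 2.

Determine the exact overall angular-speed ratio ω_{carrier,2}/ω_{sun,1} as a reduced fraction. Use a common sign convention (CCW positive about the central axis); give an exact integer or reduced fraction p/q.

Stage 1: N_ring = 13 + 2·19 = 51
Stage 1: 13(ω_s−ω_c) = −51(ω_r−ω_c),  ω_r=0, ω_s=1
Stage 1: 13(1−ω_c) = −51(0−ω_c)  ⇒  64ω_c = 13  ⇒  ω_c = 13/64
  ⇒ ω_c¹/ω_s¹ = 13/64
Stage 2: N_ring = 36 + 2·23 = 82
Stage 2: 36(ω_s−ω_c) = −82(ω_r−ω_c),  ω_s=0, ω_r=1
Stage 2: 36(0−ω_c) = −82(1−ω_c)  ⇒  118ω_c = 82  ⇒  ω_c = 41/59
  ⇒ ω_c²/ω_r² = 41/59
Coupling ω_r² = ω_c¹ ⇒ overall = 13/64 × 41/59 = 533/3776

533/3776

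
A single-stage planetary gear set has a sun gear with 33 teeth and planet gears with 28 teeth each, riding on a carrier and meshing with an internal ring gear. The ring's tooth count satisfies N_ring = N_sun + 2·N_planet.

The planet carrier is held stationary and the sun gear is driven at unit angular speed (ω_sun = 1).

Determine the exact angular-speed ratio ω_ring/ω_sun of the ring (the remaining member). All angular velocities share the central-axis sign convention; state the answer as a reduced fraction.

N_ring = 33 + 2·28 = 89
33(ω_s−ω_c) = −89(ω_r−ω_c),  ω_c=0, ω_s=1
ω_r = 0 − (33/89)(1−0) = -33/89
ω_r/ω_s = -33/89

-33/89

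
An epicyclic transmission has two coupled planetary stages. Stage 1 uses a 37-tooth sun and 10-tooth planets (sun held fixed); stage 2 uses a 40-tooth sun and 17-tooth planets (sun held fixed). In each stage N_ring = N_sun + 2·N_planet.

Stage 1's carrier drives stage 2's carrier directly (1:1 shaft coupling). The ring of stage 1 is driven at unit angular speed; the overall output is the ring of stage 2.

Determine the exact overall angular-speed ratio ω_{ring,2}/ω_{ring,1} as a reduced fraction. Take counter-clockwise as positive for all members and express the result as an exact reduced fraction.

3249/3478

Stage 1: N_ring = 37 + 2·10 = 57
Stage 1: 37(ω_s−ω_c) = −57(ω_r−ω_c),  ω_s=0, ω_r=1
Stage 1: 37(0−ω_c) = −57(1−ω_c)  ⇒  94ω_c = 57  ⇒  ω_c = 57/94
  ⇒ ω_c¹/ω_r¹ = 57/94
Stage 2: N_ring = 40 + 2·17 = 74
Stage 2: 40(ω_s−ω_c) = −74(ω_r−ω_c),  ω_s=0, ω_c=1
Stage 2: ω_r = 1 − (40/74)(0−1) = 57/37
  ⇒ ω_r²/ω_c² = 57/37
Coupling ω_c² = ω_c¹ ⇒ overall = 57/94 × 57/37 = 3249/3478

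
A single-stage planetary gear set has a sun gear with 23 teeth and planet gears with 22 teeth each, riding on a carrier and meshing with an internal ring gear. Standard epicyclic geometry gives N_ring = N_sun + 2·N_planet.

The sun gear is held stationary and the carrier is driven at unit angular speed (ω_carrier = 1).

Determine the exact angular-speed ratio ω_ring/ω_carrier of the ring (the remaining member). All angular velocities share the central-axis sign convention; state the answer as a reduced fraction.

N_ring = 23 + 2·22 = 67
23(ω_s−ω_c) = −67(ω_r−ω_c),  ω_s=0, ω_c=1
ω_r = 1 − (23/67)(0−1) = 90/67
ω_r/ω_c = 90/67

90/67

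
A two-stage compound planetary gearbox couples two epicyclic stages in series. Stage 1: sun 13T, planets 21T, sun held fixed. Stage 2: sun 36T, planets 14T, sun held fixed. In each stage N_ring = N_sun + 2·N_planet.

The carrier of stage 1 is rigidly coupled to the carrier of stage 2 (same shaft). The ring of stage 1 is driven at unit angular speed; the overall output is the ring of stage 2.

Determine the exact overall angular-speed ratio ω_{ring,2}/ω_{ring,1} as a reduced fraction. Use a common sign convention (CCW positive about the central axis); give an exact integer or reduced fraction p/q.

Stage 1: N_ring = 13 + 2·21 = 55
Stage 1: 13(ω_s−ω_c) = −55(ω_r−ω_c),  ω_s=0, ω_r=1
Stage 1: 13(0−ω_c) = −55(1−ω_c)  ⇒  68ω_c = 55  ⇒  ω_c = 55/68
  ⇒ ω_c¹/ω_r¹ = 55/68
Stage 2: N_ring = 36 + 2·14 = 64
Stage 2: 36(ω_s−ω_c) = −64(ω_r−ω_c),  ω_s=0, ω_c=1
Stage 2: ω_r = 1 − (36/64)(0−1) = 25/16
  ⇒ ω_r²/ω_c² = 25/16
Coupling ω_c² = ω_c¹ ⇒ overall = 55/68 × 25/16 = 1375/1088

1375/1088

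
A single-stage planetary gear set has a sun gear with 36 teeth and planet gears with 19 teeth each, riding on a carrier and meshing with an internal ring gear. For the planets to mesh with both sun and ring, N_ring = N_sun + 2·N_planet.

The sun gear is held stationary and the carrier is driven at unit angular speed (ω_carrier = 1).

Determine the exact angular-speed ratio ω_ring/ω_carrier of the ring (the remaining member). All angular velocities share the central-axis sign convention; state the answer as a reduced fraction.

55/37

N_ring = 36 + 2·19 = 74
36(ω_s−ω_c) = −74(ω_r−ω_c),  ω_s=0, ω_c=1
ω_r = 1 − (36/74)(0−1) = 55/37
ω_r/ω_c = 55/37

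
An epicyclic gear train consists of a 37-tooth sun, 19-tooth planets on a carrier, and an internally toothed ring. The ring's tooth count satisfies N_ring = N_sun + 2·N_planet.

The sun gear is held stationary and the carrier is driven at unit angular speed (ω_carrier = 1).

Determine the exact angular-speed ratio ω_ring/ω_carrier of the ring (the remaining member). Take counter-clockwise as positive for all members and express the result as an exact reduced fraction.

112/75

N_ring = 37 + 2·19 = 75
37(ω_s−ω_c) = −75(ω_r−ω_c),  ω_s=0, ω_c=1
ω_r = 1 − (37/75)(0−1) = 112/75
ω_r/ω_c = 112/75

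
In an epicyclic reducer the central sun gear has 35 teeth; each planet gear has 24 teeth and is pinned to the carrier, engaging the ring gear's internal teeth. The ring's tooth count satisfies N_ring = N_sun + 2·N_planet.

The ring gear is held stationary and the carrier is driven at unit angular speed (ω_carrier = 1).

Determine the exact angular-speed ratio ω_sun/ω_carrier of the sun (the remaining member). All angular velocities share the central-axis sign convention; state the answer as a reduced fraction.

118/35

N_ring = 35 + 2·24 = 83
35(ω_s−ω_c) = −83(ω_r−ω_c),  ω_r=0, ω_c=1
ω_s = 1 − (83/35)(0−1) = 118/35
ω_s/ω_c = 118/35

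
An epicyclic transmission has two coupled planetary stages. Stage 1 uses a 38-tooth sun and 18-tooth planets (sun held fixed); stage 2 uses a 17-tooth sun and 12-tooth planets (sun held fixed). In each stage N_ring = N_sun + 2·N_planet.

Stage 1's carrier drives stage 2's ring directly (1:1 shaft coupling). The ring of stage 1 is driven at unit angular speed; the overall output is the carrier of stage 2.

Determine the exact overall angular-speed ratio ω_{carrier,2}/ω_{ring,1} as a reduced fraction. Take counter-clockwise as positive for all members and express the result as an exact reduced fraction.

1517/3248

Stage 1: N_ring = 38 + 2·18 = 74
Stage 1: 38(ω_s−ω_c) = −74(ω_r−ω_c),  ω_s=0, ω_r=1
Stage 1: 38(0−ω_c) = −74(1−ω_c)  ⇒  112ω_c = 74  ⇒  ω_c = 37/56
  ⇒ ω_c¹/ω_r¹ = 37/56
Stage 2: N_ring = 17 + 2·12 = 41
Stage 2: 17(ω_s−ω_c) = −41(ω_r−ω_c),  ω_s=0, ω_r=1
Stage 2: 17(0−ω_c) = −41(1−ω_c)  ⇒  58ω_c = 41  ⇒  ω_c = 41/58
  ⇒ ω_c²/ω_r² = 41/58
Coupling ω_r² = ω_c¹ ⇒ overall = 37/56 × 41/58 = 1517/3248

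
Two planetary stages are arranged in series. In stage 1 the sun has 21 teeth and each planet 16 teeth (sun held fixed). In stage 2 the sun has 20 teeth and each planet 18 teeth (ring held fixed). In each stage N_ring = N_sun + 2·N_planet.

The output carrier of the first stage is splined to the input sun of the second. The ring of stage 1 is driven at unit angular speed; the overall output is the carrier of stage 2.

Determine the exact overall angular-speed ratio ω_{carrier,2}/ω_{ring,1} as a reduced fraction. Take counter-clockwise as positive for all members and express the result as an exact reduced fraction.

Stage 1: N_ring = 21 + 2·16 = 53
Stage 1: 21(ω_s−ω_c) = −53(ω_r−ω_c),  ω_s=0, ω_r=1
Stage 1: 21(0−ω_c) = −53(1−ω_c)  ⇒  74ω_c = 53  ⇒  ω_c = 53/74
  ⇒ ω_c¹/ω_r¹ = 53/74
Stage 2: N_ring = 20 + 2·18 = 56
Stage 2: 20(ω_s−ω_c) = −56(ω_r−ω_c),  ω_r=0, ω_s=1
Stage 2: 20(1−ω_c) = −56(0−ω_c)  ⇒  76ω_c = 20  ⇒  ω_c = 5/19
  ⇒ ω_c²/ω_s² = 5/19
Coupling ω_s² = ω_c¹ ⇒ overall = 53/74 × 5/19 = 265/1406

265/1406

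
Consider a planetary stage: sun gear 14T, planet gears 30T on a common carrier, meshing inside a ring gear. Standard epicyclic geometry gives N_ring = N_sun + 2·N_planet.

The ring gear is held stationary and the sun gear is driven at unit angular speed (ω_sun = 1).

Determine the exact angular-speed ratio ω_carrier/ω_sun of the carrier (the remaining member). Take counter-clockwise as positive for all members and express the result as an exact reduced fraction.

7/44

N_ring = 14 + 2·30 = 74
14(ω_s−ω_c) = −74(ω_r−ω_c),  ω_r=0, ω_s=1
14(1−ω_c) = −74(0−ω_c)  ⇒  88ω_c = 14  ⇒  ω_c = 7/44
ω_c/ω_s = 7/44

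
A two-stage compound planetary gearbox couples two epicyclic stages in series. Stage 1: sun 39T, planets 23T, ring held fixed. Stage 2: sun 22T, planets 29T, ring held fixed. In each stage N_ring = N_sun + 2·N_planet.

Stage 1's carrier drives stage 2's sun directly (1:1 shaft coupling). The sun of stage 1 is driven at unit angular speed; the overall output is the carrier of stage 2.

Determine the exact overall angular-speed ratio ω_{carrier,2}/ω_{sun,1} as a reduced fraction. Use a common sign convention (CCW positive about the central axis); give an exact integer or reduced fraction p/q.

Stage 1: N_ring = 39 + 2·23 = 85
Stage 1: 39(ω_s−ω_c) = −85(ω_r−ω_c),  ω_r=0, ω_s=1
Stage 1: 39(1−ω_c) = −85(0−ω_c)  ⇒  124ω_c = 39  ⇒  ω_c = 39/124
  ⇒ ω_c¹/ω_s¹ = 39/124
Stage 2: N_ring = 22 + 2·29 = 80
Stage 2: 22(ω_s−ω_c) = −80(ω_r−ω_c),  ω_r=0, ω_s=1
Stage 2: 22(1−ω_c) = −80(0−ω_c)  ⇒  102ω_c = 22  ⇒  ω_c = 11/51
  ⇒ ω_c²/ω_s² = 11/51
Coupling ω_s² = ω_c¹ ⇒ overall = 39/124 × 11/51 = 143/2108

143/2108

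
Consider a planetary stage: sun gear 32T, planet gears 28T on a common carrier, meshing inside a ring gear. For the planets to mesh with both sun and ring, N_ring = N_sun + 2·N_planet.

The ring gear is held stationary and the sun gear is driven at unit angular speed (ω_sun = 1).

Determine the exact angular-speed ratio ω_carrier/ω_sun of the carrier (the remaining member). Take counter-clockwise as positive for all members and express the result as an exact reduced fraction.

4/15

N_ring = 32 + 2·28 = 88
32(ω_s−ω_c) = −88(ω_r−ω_c),  ω_r=0, ω_s=1
32(1−ω_c) = −88(0−ω_c)  ⇒  120ω_c = 32  ⇒  ω_c = 4/15
ω_c/ω_s = 4/15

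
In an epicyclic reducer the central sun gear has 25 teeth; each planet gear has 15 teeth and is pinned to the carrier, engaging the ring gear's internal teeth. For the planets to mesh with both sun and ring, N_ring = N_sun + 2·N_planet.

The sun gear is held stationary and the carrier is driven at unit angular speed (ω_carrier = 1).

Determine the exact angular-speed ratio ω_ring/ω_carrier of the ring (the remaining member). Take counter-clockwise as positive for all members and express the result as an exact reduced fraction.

N_ring = 25 + 2·15 = 55
25(ω_s−ω_c) = −55(ω_r−ω_c),  ω_s=0, ω_c=1
ω_r = 1 − (25/55)(0−1) = 16/11
ω_r/ω_c = 16/11

16/11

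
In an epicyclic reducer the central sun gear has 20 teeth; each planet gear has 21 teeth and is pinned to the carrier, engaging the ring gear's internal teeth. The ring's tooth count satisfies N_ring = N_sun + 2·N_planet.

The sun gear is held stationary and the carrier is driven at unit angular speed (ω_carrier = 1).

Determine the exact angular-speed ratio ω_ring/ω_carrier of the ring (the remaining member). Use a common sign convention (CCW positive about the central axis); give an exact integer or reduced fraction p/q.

N_ring = 20 + 2·21 = 62
20(ω_s−ω_c) = −62(ω_r−ω_c),  ω_s=0, ω_c=1
ω_r = 1 − (20/62)(0−1) = 41/31
ω_r/ω_c = 41/31

41/31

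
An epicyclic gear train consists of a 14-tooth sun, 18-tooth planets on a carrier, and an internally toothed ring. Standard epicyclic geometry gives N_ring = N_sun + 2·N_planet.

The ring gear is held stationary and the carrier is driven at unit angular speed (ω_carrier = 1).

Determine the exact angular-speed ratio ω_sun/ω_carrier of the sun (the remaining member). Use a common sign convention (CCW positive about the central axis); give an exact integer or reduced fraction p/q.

32/7

N_ring = 14 + 2·18 = 50
14(ω_s−ω_c) = −50(ω_r−ω_c),  ω_r=0, ω_c=1
ω_s = 1 − (50/14)(0−1) = 32/7
ω_s/ω_c = 32/7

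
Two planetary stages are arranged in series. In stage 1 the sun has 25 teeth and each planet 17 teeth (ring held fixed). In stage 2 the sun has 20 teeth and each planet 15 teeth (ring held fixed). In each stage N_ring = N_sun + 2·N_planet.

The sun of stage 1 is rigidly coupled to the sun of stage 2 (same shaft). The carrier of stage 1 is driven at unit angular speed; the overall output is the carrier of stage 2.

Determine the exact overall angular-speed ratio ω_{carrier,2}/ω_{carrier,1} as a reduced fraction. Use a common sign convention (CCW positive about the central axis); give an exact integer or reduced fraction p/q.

Stage 1: N_ring = 25 + 2·17 = 59
Stage 1: 25(ω_s−ω_c) = −59(ω_r−ω_c),  ω_r=0, ω_c=1
Stage 1: ω_s = 1 − (59/25)(0−1) = 84/25
  ⇒ ω_s¹/ω_c¹ = 84/25
Stage 2: N_ring = 20 + 2·15 = 50
Stage 2: 20(ω_s−ω_c) = −50(ω_r−ω_c),  ω_r=0, ω_s=1
Stage 2: 20(1−ω_c) = −50(0−ω_c)  ⇒  70ω_c = 20  ⇒  ω_c = 2/7
  ⇒ ω_c²/ω_s² = 2/7
Coupling ω_s² = ω_s¹ ⇒ overall = 84/25 × 2/7 = 24/25

24/25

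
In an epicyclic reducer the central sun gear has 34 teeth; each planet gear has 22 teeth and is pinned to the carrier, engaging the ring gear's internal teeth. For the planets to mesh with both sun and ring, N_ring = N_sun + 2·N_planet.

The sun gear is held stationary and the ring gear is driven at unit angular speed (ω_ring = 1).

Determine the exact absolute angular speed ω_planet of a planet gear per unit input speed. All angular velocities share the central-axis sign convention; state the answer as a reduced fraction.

39/22

N_ring = 34 + 2·22 = 78
34(ω_s−ω_c) = −78(ω_r−ω_c),  ω_s=0, ω_r=1
34(0−ω_c) = −78(1−ω_c)  ⇒  112ω_c = 78  ⇒  ω_c = 39/56
sun–planet: 34·(0−39/56) = −22·(ω_p−ω_c)  ⇒  ω_p−ω_c = −(34/22)·(-39/56) = 663/616
ω_p = 39/56 + 663/616 = 39/22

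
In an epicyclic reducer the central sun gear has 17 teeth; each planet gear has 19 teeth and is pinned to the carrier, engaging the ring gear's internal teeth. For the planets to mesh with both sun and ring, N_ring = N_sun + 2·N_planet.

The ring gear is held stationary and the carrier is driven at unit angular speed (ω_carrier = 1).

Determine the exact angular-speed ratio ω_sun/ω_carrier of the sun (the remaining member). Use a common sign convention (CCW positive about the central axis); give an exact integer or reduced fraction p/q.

N_ring = 17 + 2·19 = 55
17(ω_s−ω_c) = −55(ω_r−ω_c),  ω_r=0, ω_c=1
ω_s = 1 − (55/17)(0−1) = 72/17
ω_s/ω_c = 72/17

72/17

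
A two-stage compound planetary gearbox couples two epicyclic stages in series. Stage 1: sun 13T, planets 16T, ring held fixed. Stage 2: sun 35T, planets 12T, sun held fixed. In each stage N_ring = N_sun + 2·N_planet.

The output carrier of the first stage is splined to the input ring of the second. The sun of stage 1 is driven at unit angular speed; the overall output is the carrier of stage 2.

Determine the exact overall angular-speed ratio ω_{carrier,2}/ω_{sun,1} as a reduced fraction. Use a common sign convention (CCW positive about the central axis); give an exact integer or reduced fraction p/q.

Stage 1: N_ring = 13 + 2·16 = 45
Stage 1: 13(ω_s−ω_c) = −45(ω_r−ω_c),  ω_r=0, ω_s=1
Stage 1: 13(1−ω_c) = −45(0−ω_c)  ⇒  58ω_c = 13  ⇒  ω_c = 13/58
  ⇒ ω_c¹/ω_s¹ = 13/58
Stage 2: N_ring = 35 + 2·12 = 59
Stage 2: 35(ω_s−ω_c) = −59(ω_r−ω_c),  ω_s=0, ω_r=1
Stage 2: 35(0−ω_c) = −59(1−ω_c)  ⇒  94ω_c = 59  ⇒  ω_c = 59/94
  ⇒ ω_c²/ω_r² = 59/94
Coupling ω_r² = ω_c¹ ⇒ overall = 13/58 × 59/94 = 767/5452

767/5452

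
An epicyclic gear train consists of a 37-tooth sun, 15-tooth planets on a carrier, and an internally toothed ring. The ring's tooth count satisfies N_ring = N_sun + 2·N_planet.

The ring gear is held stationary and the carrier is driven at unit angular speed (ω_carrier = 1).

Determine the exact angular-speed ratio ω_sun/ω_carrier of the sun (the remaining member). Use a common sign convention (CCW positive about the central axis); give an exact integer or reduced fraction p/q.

104/37

N_ring = 37 + 2·15 = 67
37(ω_s−ω_c) = −67(ω_r−ω_c),  ω_r=0, ω_c=1
ω_s = 1 − (67/37)(0−1) = 104/37
ω_s/ω_c = 104/37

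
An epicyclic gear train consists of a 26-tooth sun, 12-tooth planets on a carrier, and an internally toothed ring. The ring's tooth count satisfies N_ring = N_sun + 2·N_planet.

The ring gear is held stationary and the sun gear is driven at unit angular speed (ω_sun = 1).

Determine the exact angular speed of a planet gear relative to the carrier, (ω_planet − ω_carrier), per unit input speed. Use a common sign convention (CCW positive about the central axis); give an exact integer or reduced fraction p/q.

N_ring = 26 + 2·12 = 50
26(ω_s−ω_c) = −50(ω_r−ω_c),  ω_r=0, ω_s=1
26(1−ω_c) = −50(0−ω_c)  ⇒  76ω_c = 26  ⇒  ω_c = 13/38
sun–planet: 26·(1−13/38) = −12·(ω_p−ω_c)  ⇒  ω_p−ω_c = −(26/12)·(25/38) = -325/228

-325/228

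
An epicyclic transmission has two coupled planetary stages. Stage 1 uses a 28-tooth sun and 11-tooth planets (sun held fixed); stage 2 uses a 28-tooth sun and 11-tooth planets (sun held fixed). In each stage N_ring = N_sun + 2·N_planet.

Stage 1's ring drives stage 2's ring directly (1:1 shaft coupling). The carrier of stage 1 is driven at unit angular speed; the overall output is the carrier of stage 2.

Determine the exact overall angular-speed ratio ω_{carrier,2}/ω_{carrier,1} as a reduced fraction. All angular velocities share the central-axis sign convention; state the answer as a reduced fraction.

1

Stage 1: N_ring = 28 + 2·11 = 50
Stage 1: 28(ω_s−ω_c) = −50(ω_r−ω_c),  ω_s=0, ω_c=1
Stage 1: ω_r = 1 − (28/50)(0−1) = 39/25
  ⇒ ω_r¹/ω_c¹ = 39/25
Stage 2: N_ring = 28 + 2·11 = 50
Stage 2: 28(ω_s−ω_c) = −50(ω_r−ω_c),  ω_s=0, ω_r=1
Stage 2: 28(0−ω_c) = −50(1−ω_c)  ⇒  78ω_c = 50  ⇒  ω_c = 25/39
  ⇒ ω_c²/ω_r² = 25/39
Coupling ω_r² = ω_r¹ ⇒ overall = 39/25 × 25/39 = 1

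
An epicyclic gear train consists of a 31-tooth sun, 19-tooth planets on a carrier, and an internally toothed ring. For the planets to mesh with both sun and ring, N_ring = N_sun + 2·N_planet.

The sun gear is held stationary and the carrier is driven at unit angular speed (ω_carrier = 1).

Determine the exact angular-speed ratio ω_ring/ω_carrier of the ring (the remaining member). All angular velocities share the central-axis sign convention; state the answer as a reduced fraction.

N_ring = 31 + 2·19 = 69
31(ω_s−ω_c) = −69(ω_r−ω_c),  ω_s=0, ω_c=1
ω_r = 1 − (31/69)(0−1) = 100/69
ω_r/ω_c = 100/69

100/69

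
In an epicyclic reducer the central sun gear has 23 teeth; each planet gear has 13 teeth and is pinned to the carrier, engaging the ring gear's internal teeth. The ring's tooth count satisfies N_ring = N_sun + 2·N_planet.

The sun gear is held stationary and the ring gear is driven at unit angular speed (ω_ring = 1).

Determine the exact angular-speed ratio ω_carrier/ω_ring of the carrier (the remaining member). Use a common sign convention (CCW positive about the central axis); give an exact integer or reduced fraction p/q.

N_ring = 23 + 2·13 = 49
23(ω_s−ω_c) = −49(ω_r−ω_c),  ω_s=0, ω_r=1
23(0−ω_c) = −49(1−ω_c)  ⇒  72ω_c = 49  ⇒  ω_c = 49/72
ω_c/ω_r = 49/72

49/72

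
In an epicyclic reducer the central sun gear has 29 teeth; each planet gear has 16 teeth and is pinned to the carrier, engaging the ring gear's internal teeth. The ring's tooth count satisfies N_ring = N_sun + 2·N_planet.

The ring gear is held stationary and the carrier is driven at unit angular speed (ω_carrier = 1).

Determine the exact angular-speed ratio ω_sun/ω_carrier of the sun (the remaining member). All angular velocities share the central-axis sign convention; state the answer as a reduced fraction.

N_ring = 29 + 2·16 = 61
29(ω_s−ω_c) = −61(ω_r−ω_c),  ω_r=0, ω_c=1
ω_s = 1 − (61/29)(0−1) = 90/29
ω_s/ω_c = 90/29

90/29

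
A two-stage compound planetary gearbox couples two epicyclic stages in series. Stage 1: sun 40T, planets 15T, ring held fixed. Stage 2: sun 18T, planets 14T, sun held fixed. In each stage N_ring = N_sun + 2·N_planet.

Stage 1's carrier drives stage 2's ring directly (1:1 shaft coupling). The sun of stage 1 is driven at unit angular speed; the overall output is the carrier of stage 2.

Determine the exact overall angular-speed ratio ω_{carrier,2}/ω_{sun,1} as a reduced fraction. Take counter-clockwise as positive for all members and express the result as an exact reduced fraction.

23/88

Stage 1: N_ring = 40 + 2·15 = 70
Stage 1: 40(ω_s−ω_c) = −70(ω_r−ω_c),  ω_r=0, ω_s=1
Stage 1: 40(1−ω_c) = −70(0−ω_c)  ⇒  110ω_c = 40  ⇒  ω_c = 4/11
  ⇒ ω_c¹/ω_s¹ = 4/11
Stage 2: N_ring = 18 + 2·14 = 46
Stage 2: 18(ω_s−ω_c) = −46(ω_r−ω_c),  ω_s=0, ω_r=1
Stage 2: 18(0−ω_c) = −46(1−ω_c)  ⇒  64ω_c = 46  ⇒  ω_c = 23/32
  ⇒ ω_c²/ω_r² = 23/32
Coupling ω_r² = ω_c¹ ⇒ overall = 4/11 × 23/32 = 23/88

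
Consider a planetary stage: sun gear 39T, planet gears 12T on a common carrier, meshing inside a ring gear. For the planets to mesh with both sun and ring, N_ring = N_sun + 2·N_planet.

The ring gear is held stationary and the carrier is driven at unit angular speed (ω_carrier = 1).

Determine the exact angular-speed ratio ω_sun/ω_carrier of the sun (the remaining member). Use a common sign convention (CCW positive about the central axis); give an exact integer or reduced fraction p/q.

34/13

N_ring = 39 + 2·12 = 63
39(ω_s−ω_c) = −63(ω_r−ω_c),  ω_r=0, ω_c=1
ω_s = 1 − (63/39)(0−1) = 34/13
ω_s/ω_c = 34/13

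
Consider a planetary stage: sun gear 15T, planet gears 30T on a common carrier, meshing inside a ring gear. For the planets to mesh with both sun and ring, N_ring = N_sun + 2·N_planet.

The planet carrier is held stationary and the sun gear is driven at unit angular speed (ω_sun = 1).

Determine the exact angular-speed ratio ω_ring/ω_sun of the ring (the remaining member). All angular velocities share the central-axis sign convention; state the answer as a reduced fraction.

N_ring = 15 + 2·30 = 75
15(ω_s−ω_c) = −75(ω_r−ω_c),  ω_c=0, ω_s=1
ω_r = 0 − (15/75)(1−0) = -1/5
ω_r/ω_s = -1/5

-1/5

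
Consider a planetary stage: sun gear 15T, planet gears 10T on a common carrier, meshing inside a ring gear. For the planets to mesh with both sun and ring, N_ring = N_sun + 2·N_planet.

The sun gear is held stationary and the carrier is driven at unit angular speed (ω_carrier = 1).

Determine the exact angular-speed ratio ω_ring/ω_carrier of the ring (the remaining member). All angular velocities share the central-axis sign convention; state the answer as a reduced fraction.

N_ring = 15 + 2·10 = 35
15(ω_s−ω_c) = −35(ω_r−ω_c),  ω_s=0, ω_c=1
ω_r = 1 − (15/35)(0−1) = 10/7
ω_r/ω_c = 10/7

10/7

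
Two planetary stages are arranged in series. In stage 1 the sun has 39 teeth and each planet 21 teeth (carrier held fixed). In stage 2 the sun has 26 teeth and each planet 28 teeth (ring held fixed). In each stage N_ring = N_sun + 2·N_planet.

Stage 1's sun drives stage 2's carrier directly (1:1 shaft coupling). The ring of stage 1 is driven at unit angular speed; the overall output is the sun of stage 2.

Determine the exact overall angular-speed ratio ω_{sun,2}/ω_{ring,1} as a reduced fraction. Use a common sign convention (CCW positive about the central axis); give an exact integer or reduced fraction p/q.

-1458/169

Stage 1: N_ring = 39 + 2·21 = 81
Stage 1: 39(ω_s−ω_c) = −81(ω_r−ω_c),  ω_c=0, ω_r=1
Stage 1: ω_s = 0 − (81/39)(1−0) = -27/13
  ⇒ ω_s¹/ω_r¹ = -27/13
Stage 2: N_ring = 26 + 2·28 = 82
Stage 2: 26(ω_s−ω_c) = −82(ω_r−ω_c),  ω_r=0, ω_c=1
Stage 2: ω_s = 1 − (82/26)(0−1) = 54/13
  ⇒ ω_s²/ω_c² = 54/13
Coupling ω_c² = ω_s¹ ⇒ overall = -27/13 × 54/13 = -1458/169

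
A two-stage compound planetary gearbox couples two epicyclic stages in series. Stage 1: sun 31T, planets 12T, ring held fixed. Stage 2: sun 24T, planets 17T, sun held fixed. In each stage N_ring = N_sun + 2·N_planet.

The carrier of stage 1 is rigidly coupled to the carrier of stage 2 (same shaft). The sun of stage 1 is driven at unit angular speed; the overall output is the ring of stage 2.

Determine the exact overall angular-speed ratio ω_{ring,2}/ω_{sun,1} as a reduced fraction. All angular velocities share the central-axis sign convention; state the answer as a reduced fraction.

Stage 1: N_ring = 31 + 2·12 = 55
Stage 1: 31(ω_s−ω_c) = −55(ω_r−ω_c),  ω_r=0, ω_s=1
Stage 1: 31(1−ω_c) = −55(0−ω_c)  ⇒  86ω_c = 31  ⇒  ω_c = 31/86
  ⇒ ω_c¹/ω_s¹ = 31/86
Stage 2: N_ring = 24 + 2·17 = 58
Stage 2: 24(ω_s−ω_c) = −58(ω_r−ω_c),  ω_s=0, ω_c=1
Stage 2: ω_r = 1 − (24/58)(0−1) = 41/29
  ⇒ ω_r²/ω_c² = 41/29
Coupling ω_c² = ω_c¹ ⇒ overall = 31/86 × 41/29 = 1271/2494

1271/2494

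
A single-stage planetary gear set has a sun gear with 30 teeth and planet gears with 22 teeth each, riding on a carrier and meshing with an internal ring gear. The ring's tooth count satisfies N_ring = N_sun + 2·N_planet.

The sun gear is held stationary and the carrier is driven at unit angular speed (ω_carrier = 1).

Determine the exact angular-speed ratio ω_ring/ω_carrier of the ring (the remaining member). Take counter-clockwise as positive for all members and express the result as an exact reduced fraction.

52/37

N_ring = 30 + 2·22 = 74
30(ω_s−ω_c) = −74(ω_r−ω_c),  ω_s=0, ω_c=1
ω_r = 1 − (30/74)(0−1) = 52/37
ω_r/ω_c = 52/37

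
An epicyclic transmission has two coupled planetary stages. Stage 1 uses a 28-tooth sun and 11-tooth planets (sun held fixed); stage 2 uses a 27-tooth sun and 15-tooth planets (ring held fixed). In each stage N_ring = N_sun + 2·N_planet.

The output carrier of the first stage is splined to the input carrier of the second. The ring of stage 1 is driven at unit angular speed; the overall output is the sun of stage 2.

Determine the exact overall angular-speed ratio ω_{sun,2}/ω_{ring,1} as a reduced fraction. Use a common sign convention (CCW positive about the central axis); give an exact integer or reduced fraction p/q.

Stage 1: N_ring = 28 + 2·11 = 50
Stage 1: 28(ω_s−ω_c) = −50(ω_r−ω_c),  ω_s=0, ω_r=1
Stage 1: 28(0−ω_c) = −50(1−ω_c)  ⇒  78ω_c = 50  ⇒  ω_c = 25/39
  ⇒ ω_c¹/ω_r¹ = 25/39
Stage 2: N_ring = 27 + 2·15 = 57
Stage 2: 27(ω_s−ω_c) = −57(ω_r−ω_c),  ω_r=0, ω_c=1
Stage 2: ω_s = 1 − (57/27)(0−1) = 28/9
  ⇒ ω_s²/ω_c² = 28/9
Coupling ω_c² = ω_c¹ ⇒ overall = 25/39 × 28/9 = 700/351

700/351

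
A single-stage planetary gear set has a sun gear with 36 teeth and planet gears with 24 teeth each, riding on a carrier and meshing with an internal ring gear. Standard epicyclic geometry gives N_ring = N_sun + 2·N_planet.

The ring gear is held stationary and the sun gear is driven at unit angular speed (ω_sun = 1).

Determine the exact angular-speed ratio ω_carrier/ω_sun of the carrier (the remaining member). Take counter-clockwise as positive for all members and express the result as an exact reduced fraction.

N_ring = 36 + 2·24 = 84
36(ω_s−ω_c) = −84(ω_r−ω_c),  ω_r=0, ω_s=1
36(1−ω_c) = −84(0−ω_c)  ⇒  120ω_c = 36  ⇒  ω_c = 3/10
ω_c/ω_s = 3/10

3/10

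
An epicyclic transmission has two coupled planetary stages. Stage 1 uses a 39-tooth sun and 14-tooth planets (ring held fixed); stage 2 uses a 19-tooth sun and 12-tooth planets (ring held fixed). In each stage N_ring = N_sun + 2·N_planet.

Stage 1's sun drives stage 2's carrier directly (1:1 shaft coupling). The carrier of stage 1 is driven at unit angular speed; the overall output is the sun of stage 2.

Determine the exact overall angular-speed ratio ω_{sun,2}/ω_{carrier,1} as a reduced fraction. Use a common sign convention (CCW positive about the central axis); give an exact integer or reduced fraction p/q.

6572/741

Stage 1: N_ring = 39 + 2·14 = 67
Stage 1: 39(ω_s−ω_c) = −67(ω_r−ω_c),  ω_r=0, ω_c=1
Stage 1: ω_s = 1 − (67/39)(0−1) = 106/39
  ⇒ ω_s¹/ω_c¹ = 106/39
Stage 2: N_ring = 19 + 2·12 = 43
Stage 2: 19(ω_s−ω_c) = −43(ω_r−ω_c),  ω_r=0, ω_c=1
Stage 2: ω_s = 1 − (43/19)(0−1) = 62/19
  ⇒ ω_s²/ω_c² = 62/19
Coupling ω_c² = ω_s¹ ⇒ overall = 106/39 × 62/19 = 6572/741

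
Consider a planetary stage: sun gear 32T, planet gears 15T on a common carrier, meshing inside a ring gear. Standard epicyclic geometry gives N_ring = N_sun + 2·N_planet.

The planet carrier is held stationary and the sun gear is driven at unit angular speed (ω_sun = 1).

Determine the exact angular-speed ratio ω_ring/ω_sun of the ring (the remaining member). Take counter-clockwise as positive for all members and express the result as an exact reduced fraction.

-16/31

N_ring = 32 + 2·15 = 62
32(ω_s−ω_c) = −62(ω_r−ω_c),  ω_c=0, ω_s=1
ω_r = 0 − (32/62)(1−0) = -16/31
ω_r/ω_s = -16/31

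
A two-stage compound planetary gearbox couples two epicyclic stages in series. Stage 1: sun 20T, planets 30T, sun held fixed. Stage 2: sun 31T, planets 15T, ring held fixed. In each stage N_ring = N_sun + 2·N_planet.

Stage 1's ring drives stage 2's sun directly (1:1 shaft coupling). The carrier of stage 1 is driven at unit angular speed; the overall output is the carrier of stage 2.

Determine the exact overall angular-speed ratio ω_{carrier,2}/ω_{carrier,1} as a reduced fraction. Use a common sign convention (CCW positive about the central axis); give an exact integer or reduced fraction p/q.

155/368

Stage 1: N_ring = 20 + 2·30 = 80
Stage 1: 20(ω_s−ω_c) = −80(ω_r−ω_c),  ω_s=0, ω_c=1
Stage 1: ω_r = 1 − (20/80)(0−1) = 5/4
  ⇒ ω_r¹/ω_c¹ = 5/4
Stage 2: N_ring = 31 + 2·15 = 61
Stage 2: 31(ω_s−ω_c) = −61(ω_r−ω_c),  ω_r=0, ω_s=1
Stage 2: 31(1−ω_c) = −61(0−ω_c)  ⇒  92ω_c = 31  ⇒  ω_c = 31/92
  ⇒ ω_c²/ω_s² = 31/92
Coupling ω_s² = ω_r¹ ⇒ overall = 5/4 × 31/92 = 155/368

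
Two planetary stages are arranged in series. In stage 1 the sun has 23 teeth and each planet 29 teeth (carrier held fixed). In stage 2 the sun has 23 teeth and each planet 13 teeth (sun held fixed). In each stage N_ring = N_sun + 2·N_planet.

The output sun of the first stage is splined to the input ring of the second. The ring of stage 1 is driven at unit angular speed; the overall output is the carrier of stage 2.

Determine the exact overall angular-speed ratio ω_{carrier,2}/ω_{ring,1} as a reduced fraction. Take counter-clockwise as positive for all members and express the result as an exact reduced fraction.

Stage 1: N_ring = 23 + 2·29 = 81
Stage 1: 23(ω_s−ω_c) = −81(ω_r−ω_c),  ω_c=0, ω_r=1
Stage 1: ω_s = 0 − (81/23)(1−0) = -81/23
  ⇒ ω_s¹/ω_r¹ = -81/23
Stage 2: N_ring = 23 + 2·13 = 49
Stage 2: 23(ω_s−ω_c) = −49(ω_r−ω_c),  ω_s=0, ω_r=1
Stage 2: 23(0−ω_c) = −49(1−ω_c)  ⇒  72ω_c = 49  ⇒  ω_c = 49/72
  ⇒ ω_c²/ω_r² = 49/72
Coupling ω_r² = ω_s¹ ⇒ overall = -81/23 × 49/72 = -441/184

-441/184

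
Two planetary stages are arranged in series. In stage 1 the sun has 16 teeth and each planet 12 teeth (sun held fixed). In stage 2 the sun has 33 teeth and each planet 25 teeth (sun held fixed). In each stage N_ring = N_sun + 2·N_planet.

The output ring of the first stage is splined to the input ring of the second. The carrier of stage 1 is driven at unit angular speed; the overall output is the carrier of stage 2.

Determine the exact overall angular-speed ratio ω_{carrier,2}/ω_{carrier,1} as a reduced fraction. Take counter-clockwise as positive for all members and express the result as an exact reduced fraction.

Stage 1: N_ring = 16 + 2·12 = 40
Stage 1: 16(ω_s−ω_c) = −40(ω_r−ω_c),  ω_s=0, ω_c=1
Stage 1: ω_r = 1 − (16/40)(0−1) = 7/5
  ⇒ ω_r¹/ω_c¹ = 7/5
Stage 2: N_ring = 33 + 2·25 = 83
Stage 2: 33(ω_s−ω_c) = −83(ω_r−ω_c),  ω_s=0, ω_r=1
Stage 2: 33(0−ω_c) = −83(1−ω_c)  ⇒  116ω_c = 83  ⇒  ω_c = 83/116
  ⇒ ω_c²/ω_r² = 83/116
Coupling ω_r² = ω_r¹ ⇒ overall = 7/5 × 83/116 = 581/580

581/580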